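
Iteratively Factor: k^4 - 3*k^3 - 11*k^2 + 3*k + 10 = (k - 1)*(k^3 - 2*k^2 - 13*k - 10) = (k - 1)*(k + 2)*(k^2 - 4*k - 5) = (k - 5)*(k - 1)*(k + 2)*(k + 1)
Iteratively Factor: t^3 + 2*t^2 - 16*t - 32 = (t + 2)*(t^2 - 16) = (t + 2)*(t + 4)*(t - 4)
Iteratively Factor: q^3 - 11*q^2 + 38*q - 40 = (q - 2)*(q^2 - 9*q + 20) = (q - 4)*(q - 2)*(q - 5)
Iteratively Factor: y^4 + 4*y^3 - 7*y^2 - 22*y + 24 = (y + 4)*(y^3 - 7*y + 6) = (y - 1)*(y + 4)*(y^2 + y - 6) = (y - 2)*(y - 1)*(y + 4)*(y + 3)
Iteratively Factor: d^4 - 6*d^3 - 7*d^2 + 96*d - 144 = (d - 4)*(d^3 - 2*d^2 - 15*d + 36) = (d - 4)*(d + 4)*(d^2 - 6*d + 9) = (d - 4)*(d - 3)*(d + 4)*(d - 3)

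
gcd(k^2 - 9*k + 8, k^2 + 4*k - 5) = k - 1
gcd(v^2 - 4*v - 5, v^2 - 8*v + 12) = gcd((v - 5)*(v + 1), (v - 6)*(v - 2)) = 1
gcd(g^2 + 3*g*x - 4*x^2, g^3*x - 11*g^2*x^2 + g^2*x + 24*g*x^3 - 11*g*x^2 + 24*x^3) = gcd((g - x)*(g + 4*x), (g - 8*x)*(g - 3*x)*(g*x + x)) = 1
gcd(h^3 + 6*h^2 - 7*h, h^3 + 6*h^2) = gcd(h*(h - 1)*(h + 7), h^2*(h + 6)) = h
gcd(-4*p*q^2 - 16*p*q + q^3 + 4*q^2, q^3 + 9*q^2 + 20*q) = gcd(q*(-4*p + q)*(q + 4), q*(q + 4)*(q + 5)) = q^2 + 4*q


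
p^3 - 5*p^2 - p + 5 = (p - 5)*(p - 1)*(p + 1)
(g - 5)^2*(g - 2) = g^3 - 12*g^2 + 45*g - 50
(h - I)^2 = h^2 - 2*I*h - 1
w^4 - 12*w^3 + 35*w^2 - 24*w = w*(w - 8)*(w - 3)*(w - 1)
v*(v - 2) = v^2 - 2*v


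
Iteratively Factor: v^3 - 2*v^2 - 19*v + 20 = (v - 5)*(v^2 + 3*v - 4) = (v - 5)*(v - 1)*(v + 4)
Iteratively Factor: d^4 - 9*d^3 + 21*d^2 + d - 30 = (d - 3)*(d^3 - 6*d^2 + 3*d + 10) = (d - 3)*(d + 1)*(d^2 - 7*d + 10) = (d - 3)*(d - 2)*(d + 1)*(d - 5)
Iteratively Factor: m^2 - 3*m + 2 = (m - 1)*(m - 2)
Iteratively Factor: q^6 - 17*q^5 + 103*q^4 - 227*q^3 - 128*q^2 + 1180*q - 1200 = (q - 5)*(q^5 - 12*q^4 + 43*q^3 - 12*q^2 - 188*q + 240) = (q - 5)*(q - 2)*(q^4 - 10*q^3 + 23*q^2 + 34*q - 120) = (q - 5)*(q - 4)*(q - 2)*(q^3 - 6*q^2 - q + 30) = (q - 5)*(q - 4)*(q - 3)*(q - 2)*(q^2 - 3*q - 10) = (q - 5)*(q - 4)*(q - 3)*(q - 2)*(q + 2)*(q - 5)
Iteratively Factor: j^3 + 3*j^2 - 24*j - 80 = (j + 4)*(j^2 - j - 20) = (j + 4)^2*(j - 5)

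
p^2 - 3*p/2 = p*(p - 3/2)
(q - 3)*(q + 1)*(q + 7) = q^3 + 5*q^2 - 17*q - 21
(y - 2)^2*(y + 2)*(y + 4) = y^4 + 2*y^3 - 12*y^2 - 8*y + 32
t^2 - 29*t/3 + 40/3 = (t - 8)*(t - 5/3)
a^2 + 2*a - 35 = (a - 5)*(a + 7)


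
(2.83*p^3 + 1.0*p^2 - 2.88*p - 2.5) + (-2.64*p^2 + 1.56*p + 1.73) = 2.83*p^3 - 1.64*p^2 - 1.32*p - 0.77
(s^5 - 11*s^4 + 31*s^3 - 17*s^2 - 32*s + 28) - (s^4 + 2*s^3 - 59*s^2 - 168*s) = s^5 - 12*s^4 + 29*s^3 + 42*s^2 + 136*s + 28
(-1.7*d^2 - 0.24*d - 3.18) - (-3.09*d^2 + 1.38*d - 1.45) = 1.39*d^2 - 1.62*d - 1.73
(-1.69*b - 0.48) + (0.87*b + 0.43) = -0.82*b - 0.05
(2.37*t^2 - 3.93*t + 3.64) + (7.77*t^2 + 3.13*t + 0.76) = 10.14*t^2 - 0.8*t + 4.4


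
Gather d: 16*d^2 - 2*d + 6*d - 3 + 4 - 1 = 16*d^2 + 4*d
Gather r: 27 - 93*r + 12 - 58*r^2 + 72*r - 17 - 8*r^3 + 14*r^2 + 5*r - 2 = -8*r^3 - 44*r^2 - 16*r + 20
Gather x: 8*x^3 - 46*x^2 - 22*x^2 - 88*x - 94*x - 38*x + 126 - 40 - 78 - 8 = 8*x^3 - 68*x^2 - 220*x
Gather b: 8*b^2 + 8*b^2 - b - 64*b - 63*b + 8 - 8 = 16*b^2 - 128*b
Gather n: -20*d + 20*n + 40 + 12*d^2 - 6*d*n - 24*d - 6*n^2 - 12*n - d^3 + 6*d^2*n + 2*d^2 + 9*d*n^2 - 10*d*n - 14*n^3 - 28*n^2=-d^3 + 14*d^2 - 44*d - 14*n^3 + n^2*(9*d - 34) + n*(6*d^2 - 16*d + 8) + 40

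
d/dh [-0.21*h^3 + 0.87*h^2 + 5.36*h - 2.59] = -0.63*h^2 + 1.74*h + 5.36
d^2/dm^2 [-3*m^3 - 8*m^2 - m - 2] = -18*m - 16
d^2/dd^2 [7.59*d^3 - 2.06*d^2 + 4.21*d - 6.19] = 45.54*d - 4.12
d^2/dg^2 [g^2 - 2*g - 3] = 2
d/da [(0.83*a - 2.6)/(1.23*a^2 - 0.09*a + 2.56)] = (-1.0209*a^2 + 6.396*a + 1.8908)/(1.5129*a^4 - 0.2214*a^3 + 6.3057*a^2 - 0.4608*a + 6.5536)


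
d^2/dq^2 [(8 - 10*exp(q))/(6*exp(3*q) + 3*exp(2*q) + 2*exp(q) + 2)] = (-1440*exp(6*q) + 2052*exp(5*q) + 1974*exp(4*q) + 2100*exp(3*q) - 360*exp(2*q) - 120*exp(q) - 72)*exp(q)/(216*exp(9*q) + 324*exp(8*q) + 378*exp(7*q) + 459*exp(6*q) + 342*exp(5*q) + 234*exp(4*q) + 152*exp(3*q) + 60*exp(2*q) + 24*exp(q) + 8)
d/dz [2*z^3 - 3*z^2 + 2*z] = 6*z^2 - 6*z + 2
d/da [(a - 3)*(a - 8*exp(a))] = a - (a - 3)*(8*exp(a) - 1) - 8*exp(a)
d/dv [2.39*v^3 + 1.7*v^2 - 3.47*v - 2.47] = 7.17*v^2 + 3.4*v - 3.47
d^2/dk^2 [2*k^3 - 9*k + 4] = 12*k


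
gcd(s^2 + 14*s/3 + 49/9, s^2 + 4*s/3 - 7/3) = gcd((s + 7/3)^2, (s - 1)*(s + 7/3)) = s + 7/3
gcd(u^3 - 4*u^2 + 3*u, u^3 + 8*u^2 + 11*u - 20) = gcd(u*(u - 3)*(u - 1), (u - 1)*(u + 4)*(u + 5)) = u - 1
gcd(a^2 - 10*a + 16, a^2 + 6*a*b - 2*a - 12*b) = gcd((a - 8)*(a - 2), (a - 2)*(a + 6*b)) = a - 2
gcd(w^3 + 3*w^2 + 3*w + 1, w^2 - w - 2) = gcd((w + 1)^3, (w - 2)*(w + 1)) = w + 1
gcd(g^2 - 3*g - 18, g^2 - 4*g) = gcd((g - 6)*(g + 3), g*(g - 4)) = 1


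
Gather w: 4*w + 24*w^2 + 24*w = 24*w^2 + 28*w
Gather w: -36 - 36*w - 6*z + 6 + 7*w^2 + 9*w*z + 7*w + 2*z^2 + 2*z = 7*w^2 + w*(9*z - 29) + 2*z^2 - 4*z - 30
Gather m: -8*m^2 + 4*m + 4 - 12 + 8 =-8*m^2 + 4*m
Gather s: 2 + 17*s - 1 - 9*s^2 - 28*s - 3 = -9*s^2 - 11*s - 2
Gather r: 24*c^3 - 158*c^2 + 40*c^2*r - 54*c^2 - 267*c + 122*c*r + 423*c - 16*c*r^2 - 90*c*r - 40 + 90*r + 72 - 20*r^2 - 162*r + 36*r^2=24*c^3 - 212*c^2 + 156*c + r^2*(16 - 16*c) + r*(40*c^2 + 32*c - 72) + 32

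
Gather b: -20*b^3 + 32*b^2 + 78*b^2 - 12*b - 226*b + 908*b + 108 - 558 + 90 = -20*b^3 + 110*b^2 + 670*b - 360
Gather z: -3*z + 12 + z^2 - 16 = z^2 - 3*z - 4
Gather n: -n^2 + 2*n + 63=-n^2 + 2*n + 63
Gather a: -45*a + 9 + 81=90 - 45*a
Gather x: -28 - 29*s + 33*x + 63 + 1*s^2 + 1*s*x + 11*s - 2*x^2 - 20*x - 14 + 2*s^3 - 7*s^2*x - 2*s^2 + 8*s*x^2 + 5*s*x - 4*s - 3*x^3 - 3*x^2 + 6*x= 2*s^3 - s^2 - 22*s - 3*x^3 + x^2*(8*s - 5) + x*(-7*s^2 + 6*s + 19) + 21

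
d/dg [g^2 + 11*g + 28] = 2*g + 11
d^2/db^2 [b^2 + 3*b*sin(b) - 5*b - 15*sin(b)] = -3*b*sin(b) + 15*sin(b) + 6*cos(b) + 2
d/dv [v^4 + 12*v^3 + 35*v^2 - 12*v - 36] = 4*v^3 + 36*v^2 + 70*v - 12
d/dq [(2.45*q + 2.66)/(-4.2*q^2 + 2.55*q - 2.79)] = (10.29*q^2 + 22.344*q - 13.6185)/(17.64*q^4 - 21.42*q^3 + 29.9385*q^2 - 14.229*q + 7.7841)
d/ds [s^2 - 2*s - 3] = 2*s - 2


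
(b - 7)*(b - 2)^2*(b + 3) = b^4 - 8*b^3 - b^2 + 68*b - 84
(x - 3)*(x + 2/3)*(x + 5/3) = x^3 - 2*x^2/3 - 53*x/9 - 10/3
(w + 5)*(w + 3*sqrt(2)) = w^2 + 3*sqrt(2)*w + 5*w + 15*sqrt(2)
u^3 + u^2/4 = u^2*(u + 1/4)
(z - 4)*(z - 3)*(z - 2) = z^3 - 9*z^2 + 26*z - 24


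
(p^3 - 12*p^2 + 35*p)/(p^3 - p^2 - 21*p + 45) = p*(p^2 - 12*p + 35)/(p^3 - p^2 - 21*p + 45)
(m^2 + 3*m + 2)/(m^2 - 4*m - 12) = (m + 1)/(m - 6)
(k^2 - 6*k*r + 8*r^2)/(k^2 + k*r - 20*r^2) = (k - 2*r)/(k + 5*r)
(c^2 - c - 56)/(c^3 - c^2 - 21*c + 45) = (c^2 - c - 56)/(c^3 - c^2 - 21*c + 45)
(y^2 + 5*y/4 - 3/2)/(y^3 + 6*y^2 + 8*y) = (y - 3/4)/(y*(y + 4))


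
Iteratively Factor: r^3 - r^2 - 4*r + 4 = (r - 2)*(r^2 + r - 2) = (r - 2)*(r - 1)*(r + 2)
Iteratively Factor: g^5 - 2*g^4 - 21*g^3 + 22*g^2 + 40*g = (g + 4)*(g^4 - 6*g^3 + 3*g^2 + 10*g) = (g + 1)*(g + 4)*(g^3 - 7*g^2 + 10*g) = (g - 2)*(g + 1)*(g + 4)*(g^2 - 5*g) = (g - 5)*(g - 2)*(g + 1)*(g + 4)*(g)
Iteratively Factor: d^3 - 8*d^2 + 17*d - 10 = (d - 1)*(d^2 - 7*d + 10) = (d - 2)*(d - 1)*(d - 5)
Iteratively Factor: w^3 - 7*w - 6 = (w + 1)*(w^2 - w - 6) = (w - 3)*(w + 1)*(w + 2)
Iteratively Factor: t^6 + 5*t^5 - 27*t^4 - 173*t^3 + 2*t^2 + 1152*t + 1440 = (t - 3)*(t^5 + 8*t^4 - 3*t^3 - 182*t^2 - 544*t - 480) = (t - 3)*(t + 4)*(t^4 + 4*t^3 - 19*t^2 - 106*t - 120) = (t - 3)*(t + 4)^2*(t^3 - 19*t - 30) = (t - 5)*(t - 3)*(t + 4)^2*(t^2 + 5*t + 6) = (t - 5)*(t - 3)*(t + 2)*(t + 4)^2*(t + 3)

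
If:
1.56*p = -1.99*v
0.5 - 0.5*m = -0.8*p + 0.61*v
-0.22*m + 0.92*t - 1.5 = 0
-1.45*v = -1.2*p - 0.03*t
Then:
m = 0.94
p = -0.02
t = 1.86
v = 0.02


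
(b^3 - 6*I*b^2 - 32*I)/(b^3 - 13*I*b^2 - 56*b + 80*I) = (b + 2*I)/(b - 5*I)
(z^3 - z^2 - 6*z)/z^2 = z - 1 - 6/z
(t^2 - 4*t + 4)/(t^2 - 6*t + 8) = (t - 2)/(t - 4)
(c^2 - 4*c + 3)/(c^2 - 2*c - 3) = (c - 1)/(c + 1)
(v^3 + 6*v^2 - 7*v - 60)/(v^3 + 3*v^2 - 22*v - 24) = (v^3 + 6*v^2 - 7*v - 60)/(v^3 + 3*v^2 - 22*v - 24)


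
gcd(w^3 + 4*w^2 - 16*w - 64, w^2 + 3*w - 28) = w - 4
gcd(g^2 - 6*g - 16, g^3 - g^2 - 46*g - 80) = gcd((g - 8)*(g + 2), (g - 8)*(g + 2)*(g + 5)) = g^2 - 6*g - 16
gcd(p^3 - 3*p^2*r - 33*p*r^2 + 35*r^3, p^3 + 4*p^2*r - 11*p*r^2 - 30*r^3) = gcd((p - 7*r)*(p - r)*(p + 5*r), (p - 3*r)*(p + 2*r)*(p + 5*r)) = p + 5*r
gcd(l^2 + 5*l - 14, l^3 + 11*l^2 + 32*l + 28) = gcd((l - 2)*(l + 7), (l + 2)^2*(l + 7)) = l + 7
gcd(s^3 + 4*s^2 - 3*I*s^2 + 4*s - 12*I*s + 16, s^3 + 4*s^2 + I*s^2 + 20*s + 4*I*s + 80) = s^2 + s*(4 - 4*I) - 16*I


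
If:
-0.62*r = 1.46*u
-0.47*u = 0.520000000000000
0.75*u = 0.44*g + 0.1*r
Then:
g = -2.48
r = 2.61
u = -1.11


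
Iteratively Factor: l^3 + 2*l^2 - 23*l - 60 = (l - 5)*(l^2 + 7*l + 12) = (l - 5)*(l + 4)*(l + 3)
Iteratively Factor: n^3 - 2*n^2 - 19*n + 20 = (n + 4)*(n^2 - 6*n + 5) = (n - 5)*(n + 4)*(n - 1)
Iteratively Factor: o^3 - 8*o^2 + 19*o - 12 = (o - 3)*(o^2 - 5*o + 4) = (o - 3)*(o - 1)*(o - 4)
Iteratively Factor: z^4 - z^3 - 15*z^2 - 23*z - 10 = (z - 5)*(z^3 + 4*z^2 + 5*z + 2) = (z - 5)*(z + 1)*(z^2 + 3*z + 2) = (z - 5)*(z + 1)*(z + 2)*(z + 1)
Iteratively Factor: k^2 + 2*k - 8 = (k + 4)*(k - 2)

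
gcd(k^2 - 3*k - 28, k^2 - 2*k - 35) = k - 7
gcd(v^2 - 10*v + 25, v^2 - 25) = v - 5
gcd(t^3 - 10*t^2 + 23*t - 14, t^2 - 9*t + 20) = 1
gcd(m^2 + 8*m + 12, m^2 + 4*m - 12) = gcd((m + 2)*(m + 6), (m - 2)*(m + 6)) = m + 6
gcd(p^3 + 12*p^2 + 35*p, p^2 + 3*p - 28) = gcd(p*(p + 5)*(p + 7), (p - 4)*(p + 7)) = p + 7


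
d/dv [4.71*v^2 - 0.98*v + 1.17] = 9.42*v - 0.98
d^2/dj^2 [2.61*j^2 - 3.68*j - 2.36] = 5.22000000000000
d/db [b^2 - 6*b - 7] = 2*b - 6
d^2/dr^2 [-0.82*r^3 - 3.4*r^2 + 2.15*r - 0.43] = -4.92*r - 6.8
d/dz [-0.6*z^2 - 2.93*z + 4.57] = -1.2*z - 2.93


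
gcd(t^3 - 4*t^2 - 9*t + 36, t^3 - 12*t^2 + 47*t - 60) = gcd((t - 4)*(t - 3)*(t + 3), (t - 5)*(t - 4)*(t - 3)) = t^2 - 7*t + 12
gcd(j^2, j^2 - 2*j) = j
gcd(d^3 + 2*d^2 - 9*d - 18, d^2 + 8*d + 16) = 1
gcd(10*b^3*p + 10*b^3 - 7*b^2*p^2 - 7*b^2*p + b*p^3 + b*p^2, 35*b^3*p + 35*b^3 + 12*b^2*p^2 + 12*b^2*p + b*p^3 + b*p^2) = b*p + b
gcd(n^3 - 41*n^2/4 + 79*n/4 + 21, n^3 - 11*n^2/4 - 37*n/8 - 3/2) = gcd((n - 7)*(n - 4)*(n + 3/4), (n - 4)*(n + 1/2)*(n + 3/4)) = n^2 - 13*n/4 - 3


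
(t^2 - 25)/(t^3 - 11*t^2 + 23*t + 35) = (t + 5)/(t^2 - 6*t - 7)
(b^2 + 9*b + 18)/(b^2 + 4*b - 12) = (b + 3)/(b - 2)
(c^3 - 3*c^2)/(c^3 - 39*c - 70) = c^2*(3 - c)/(-c^3 + 39*c + 70)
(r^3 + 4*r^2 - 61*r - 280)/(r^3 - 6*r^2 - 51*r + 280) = (r + 5)/(r - 5)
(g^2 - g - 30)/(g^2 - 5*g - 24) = (-g^2 + g + 30)/(-g^2 + 5*g + 24)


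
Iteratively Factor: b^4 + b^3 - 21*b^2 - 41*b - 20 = (b + 1)*(b^3 - 21*b - 20) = (b + 1)^2*(b^2 - b - 20) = (b - 5)*(b + 1)^2*(b + 4)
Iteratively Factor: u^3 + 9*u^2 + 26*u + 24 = (u + 2)*(u^2 + 7*u + 12) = (u + 2)*(u + 4)*(u + 3)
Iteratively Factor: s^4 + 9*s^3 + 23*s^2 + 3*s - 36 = (s + 4)*(s^3 + 5*s^2 + 3*s - 9) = (s - 1)*(s + 4)*(s^2 + 6*s + 9) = (s - 1)*(s + 3)*(s + 4)*(s + 3)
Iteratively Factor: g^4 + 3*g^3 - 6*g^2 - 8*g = (g + 4)*(g^3 - g^2 - 2*g) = g*(g + 4)*(g^2 - g - 2) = g*(g + 1)*(g + 4)*(g - 2)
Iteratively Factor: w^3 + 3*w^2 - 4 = (w - 1)*(w^2 + 4*w + 4) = (w - 1)*(w + 2)*(w + 2)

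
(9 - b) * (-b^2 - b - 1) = b^3 - 8*b^2 - 8*b - 9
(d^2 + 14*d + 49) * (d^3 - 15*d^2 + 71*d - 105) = d^5 - d^4 - 90*d^3 + 154*d^2 + 2009*d - 5145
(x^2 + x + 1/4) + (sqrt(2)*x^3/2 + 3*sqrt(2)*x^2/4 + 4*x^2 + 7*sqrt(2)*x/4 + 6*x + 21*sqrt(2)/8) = sqrt(2)*x^3/2 + 3*sqrt(2)*x^2/4 + 5*x^2 + 7*sqrt(2)*x/4 + 7*x + 1/4 + 21*sqrt(2)/8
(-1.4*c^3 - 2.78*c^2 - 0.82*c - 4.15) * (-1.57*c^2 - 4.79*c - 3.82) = 2.198*c^5 + 11.0706*c^4 + 19.9516*c^3 + 21.0629*c^2 + 23.0109*c + 15.853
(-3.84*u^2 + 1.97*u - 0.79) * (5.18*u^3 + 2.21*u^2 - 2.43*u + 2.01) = -19.8912*u^5 + 1.7182*u^4 + 9.5927*u^3 - 14.2514*u^2 + 5.8794*u - 1.5879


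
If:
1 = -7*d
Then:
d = -1/7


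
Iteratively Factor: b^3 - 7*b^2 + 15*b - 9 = (b - 3)*(b^2 - 4*b + 3) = (b - 3)^2*(b - 1)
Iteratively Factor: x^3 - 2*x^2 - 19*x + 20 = (x - 1)*(x^2 - x - 20) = (x - 5)*(x - 1)*(x + 4)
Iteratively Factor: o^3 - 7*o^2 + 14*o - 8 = (o - 1)*(o^2 - 6*o + 8) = (o - 4)*(o - 1)*(o - 2)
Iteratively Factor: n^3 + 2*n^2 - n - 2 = (n + 2)*(n^2 - 1) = (n + 1)*(n + 2)*(n - 1)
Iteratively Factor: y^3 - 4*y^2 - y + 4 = (y - 1)*(y^2 - 3*y - 4) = (y - 4)*(y - 1)*(y + 1)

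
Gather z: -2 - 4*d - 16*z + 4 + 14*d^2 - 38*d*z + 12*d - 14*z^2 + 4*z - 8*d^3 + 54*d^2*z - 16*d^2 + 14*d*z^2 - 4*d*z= -8*d^3 - 2*d^2 + 8*d + z^2*(14*d - 14) + z*(54*d^2 - 42*d - 12) + 2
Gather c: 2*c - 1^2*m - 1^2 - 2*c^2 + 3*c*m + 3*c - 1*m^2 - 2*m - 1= -2*c^2 + c*(3*m + 5) - m^2 - 3*m - 2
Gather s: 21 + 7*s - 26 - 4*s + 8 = 3*s + 3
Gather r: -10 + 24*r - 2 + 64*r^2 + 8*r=64*r^2 + 32*r - 12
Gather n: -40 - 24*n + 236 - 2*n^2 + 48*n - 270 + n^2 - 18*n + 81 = -n^2 + 6*n + 7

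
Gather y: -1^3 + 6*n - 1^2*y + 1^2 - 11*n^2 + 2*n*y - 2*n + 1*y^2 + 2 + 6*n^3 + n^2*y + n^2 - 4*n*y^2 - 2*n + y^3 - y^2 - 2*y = 6*n^3 - 10*n^2 - 4*n*y^2 + 2*n + y^3 + y*(n^2 + 2*n - 3) + 2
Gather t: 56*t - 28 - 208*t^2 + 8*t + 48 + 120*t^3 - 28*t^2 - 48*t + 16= 120*t^3 - 236*t^2 + 16*t + 36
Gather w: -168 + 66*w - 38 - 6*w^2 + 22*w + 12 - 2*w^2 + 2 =-8*w^2 + 88*w - 192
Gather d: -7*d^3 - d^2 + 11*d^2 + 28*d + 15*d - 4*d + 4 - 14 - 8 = -7*d^3 + 10*d^2 + 39*d - 18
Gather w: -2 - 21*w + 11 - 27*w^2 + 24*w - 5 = -27*w^2 + 3*w + 4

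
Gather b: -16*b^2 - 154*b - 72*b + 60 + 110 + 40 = -16*b^2 - 226*b + 210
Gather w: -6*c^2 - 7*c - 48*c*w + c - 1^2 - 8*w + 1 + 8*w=-6*c^2 - 48*c*w - 6*c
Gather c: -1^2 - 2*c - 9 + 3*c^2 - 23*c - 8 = 3*c^2 - 25*c - 18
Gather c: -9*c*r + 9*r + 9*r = -9*c*r + 18*r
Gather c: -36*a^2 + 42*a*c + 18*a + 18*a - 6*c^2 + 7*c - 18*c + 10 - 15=-36*a^2 + 36*a - 6*c^2 + c*(42*a - 11) - 5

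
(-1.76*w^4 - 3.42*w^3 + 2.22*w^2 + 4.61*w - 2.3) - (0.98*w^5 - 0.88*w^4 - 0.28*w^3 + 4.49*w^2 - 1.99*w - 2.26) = -0.98*w^5 - 0.88*w^4 - 3.14*w^3 - 2.27*w^2 + 6.6*w - 0.04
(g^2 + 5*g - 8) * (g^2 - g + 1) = g^4 + 4*g^3 - 12*g^2 + 13*g - 8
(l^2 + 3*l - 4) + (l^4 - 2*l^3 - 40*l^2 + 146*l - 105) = l^4 - 2*l^3 - 39*l^2 + 149*l - 109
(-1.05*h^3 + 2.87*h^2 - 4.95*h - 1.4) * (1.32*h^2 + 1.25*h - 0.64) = -1.386*h^5 + 2.4759*h^4 - 2.2745*h^3 - 9.8723*h^2 + 1.418*h + 0.896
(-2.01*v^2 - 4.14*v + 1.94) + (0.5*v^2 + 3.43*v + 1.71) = -1.51*v^2 - 0.71*v + 3.65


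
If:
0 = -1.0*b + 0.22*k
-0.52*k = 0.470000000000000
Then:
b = -0.20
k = -0.90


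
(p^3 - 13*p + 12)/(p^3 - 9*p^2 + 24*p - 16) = (p^2 + p - 12)/(p^2 - 8*p + 16)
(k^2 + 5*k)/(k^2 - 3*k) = (k + 5)/(k - 3)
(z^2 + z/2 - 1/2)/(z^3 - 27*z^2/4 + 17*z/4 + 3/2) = 2*(2*z^2 + z - 1)/(4*z^3 - 27*z^2 + 17*z + 6)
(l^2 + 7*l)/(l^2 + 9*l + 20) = l*(l + 7)/(l^2 + 9*l + 20)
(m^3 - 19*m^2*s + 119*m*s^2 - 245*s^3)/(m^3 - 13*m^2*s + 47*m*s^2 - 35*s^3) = (-m + 7*s)/(-m + s)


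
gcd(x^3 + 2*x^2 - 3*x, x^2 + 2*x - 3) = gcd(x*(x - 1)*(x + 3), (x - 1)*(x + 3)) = x^2 + 2*x - 3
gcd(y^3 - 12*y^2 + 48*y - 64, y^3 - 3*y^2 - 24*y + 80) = y^2 - 8*y + 16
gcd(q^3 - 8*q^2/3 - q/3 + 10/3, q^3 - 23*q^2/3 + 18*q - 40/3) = q^2 - 11*q/3 + 10/3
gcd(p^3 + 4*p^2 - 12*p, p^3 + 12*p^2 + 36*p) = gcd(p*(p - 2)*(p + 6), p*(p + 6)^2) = p^2 + 6*p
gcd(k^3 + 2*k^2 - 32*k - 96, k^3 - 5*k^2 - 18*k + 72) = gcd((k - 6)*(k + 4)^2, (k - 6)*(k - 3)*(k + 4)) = k^2 - 2*k - 24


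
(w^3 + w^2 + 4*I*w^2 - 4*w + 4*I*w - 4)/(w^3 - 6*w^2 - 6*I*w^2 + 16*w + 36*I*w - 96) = (w^2 + w*(1 + 2*I) + 2*I)/(w^2 + w*(-6 - 8*I) + 48*I)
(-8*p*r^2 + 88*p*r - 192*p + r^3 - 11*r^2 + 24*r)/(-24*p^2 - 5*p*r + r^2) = (r^2 - 11*r + 24)/(3*p + r)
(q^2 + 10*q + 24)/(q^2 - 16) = (q + 6)/(q - 4)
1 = 1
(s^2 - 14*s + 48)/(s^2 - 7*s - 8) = (s - 6)/(s + 1)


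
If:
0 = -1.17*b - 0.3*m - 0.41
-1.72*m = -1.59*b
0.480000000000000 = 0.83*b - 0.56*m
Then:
No Solution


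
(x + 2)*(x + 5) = x^2 + 7*x + 10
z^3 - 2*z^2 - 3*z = z*(z - 3)*(z + 1)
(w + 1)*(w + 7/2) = w^2 + 9*w/2 + 7/2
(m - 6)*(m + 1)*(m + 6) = m^3 + m^2 - 36*m - 36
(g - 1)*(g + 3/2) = g^2 + g/2 - 3/2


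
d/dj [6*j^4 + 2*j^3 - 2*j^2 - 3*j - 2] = 24*j^3 + 6*j^2 - 4*j - 3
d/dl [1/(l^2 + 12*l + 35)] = 2*(-l - 6)/(l^2 + 12*l + 35)^2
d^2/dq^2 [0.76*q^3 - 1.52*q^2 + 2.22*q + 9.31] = 4.56*q - 3.04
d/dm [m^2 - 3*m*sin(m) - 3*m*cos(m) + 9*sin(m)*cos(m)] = -3*sqrt(2)*m*cos(m + pi/4) + 2*m - 3*sqrt(2)*sin(m + pi/4) + 9*cos(2*m)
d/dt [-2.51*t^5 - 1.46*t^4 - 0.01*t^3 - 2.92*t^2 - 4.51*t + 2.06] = -12.55*t^4 - 5.84*t^3 - 0.03*t^2 - 5.84*t - 4.51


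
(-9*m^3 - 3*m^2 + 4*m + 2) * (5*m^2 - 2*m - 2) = -45*m^5 + 3*m^4 + 44*m^3 + 8*m^2 - 12*m - 4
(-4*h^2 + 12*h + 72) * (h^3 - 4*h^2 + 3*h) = -4*h^5 + 28*h^4 + 12*h^3 - 252*h^2 + 216*h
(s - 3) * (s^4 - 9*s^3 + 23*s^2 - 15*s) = s^5 - 12*s^4 + 50*s^3 - 84*s^2 + 45*s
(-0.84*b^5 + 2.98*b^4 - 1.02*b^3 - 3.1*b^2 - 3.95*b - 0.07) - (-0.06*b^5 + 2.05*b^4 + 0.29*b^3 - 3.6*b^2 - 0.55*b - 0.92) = -0.78*b^5 + 0.93*b^4 - 1.31*b^3 + 0.5*b^2 - 3.4*b + 0.85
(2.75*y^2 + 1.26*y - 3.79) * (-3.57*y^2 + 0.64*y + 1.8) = -9.8175*y^4 - 2.7382*y^3 + 19.2867*y^2 - 0.1576*y - 6.822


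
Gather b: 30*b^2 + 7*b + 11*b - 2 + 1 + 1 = 30*b^2 + 18*b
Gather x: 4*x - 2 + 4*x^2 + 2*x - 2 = 4*x^2 + 6*x - 4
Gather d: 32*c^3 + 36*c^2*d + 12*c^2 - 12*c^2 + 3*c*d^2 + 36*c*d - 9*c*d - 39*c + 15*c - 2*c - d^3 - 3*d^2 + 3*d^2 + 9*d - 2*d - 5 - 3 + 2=32*c^3 + 3*c*d^2 - 26*c - d^3 + d*(36*c^2 + 27*c + 7) - 6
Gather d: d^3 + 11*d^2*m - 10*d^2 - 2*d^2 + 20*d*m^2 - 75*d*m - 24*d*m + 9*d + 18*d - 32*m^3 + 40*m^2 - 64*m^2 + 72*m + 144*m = d^3 + d^2*(11*m - 12) + d*(20*m^2 - 99*m + 27) - 32*m^3 - 24*m^2 + 216*m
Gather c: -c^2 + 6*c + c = -c^2 + 7*c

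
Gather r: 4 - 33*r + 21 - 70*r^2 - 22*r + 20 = -70*r^2 - 55*r + 45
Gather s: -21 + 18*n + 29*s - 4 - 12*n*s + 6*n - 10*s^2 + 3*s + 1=24*n - 10*s^2 + s*(32 - 12*n) - 24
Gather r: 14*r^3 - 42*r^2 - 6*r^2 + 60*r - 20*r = 14*r^3 - 48*r^2 + 40*r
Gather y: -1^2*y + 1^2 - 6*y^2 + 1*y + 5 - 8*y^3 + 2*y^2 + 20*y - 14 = -8*y^3 - 4*y^2 + 20*y - 8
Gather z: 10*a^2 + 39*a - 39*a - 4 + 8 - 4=10*a^2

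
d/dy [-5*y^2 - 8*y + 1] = -10*y - 8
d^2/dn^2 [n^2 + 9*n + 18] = 2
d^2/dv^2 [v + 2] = 0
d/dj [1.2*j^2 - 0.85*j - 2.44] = 2.4*j - 0.85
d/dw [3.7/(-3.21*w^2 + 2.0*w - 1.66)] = (23.754*w - 7.4)/(3.21*w^2 - 2.0*w + 1.66)^2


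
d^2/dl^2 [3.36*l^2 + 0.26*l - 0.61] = 6.72000000000000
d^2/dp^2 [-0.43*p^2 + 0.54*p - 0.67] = -0.860000000000000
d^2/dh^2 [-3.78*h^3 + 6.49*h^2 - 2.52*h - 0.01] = 12.98 - 22.68*h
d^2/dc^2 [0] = 0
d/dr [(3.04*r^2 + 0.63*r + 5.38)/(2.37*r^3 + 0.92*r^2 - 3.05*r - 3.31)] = (-7.2048*r^4 - 2.9862*r^3 - 48.1034*r^2 - 30.024*r + 14.3237)/(5.6169*r^6 + 4.3608*r^5 - 13.6106*r^4 - 21.3014*r^3 + 3.2121*r^2 + 20.191*r + 10.9561)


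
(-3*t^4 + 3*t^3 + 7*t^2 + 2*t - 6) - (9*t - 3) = -3*t^4 + 3*t^3 + 7*t^2 - 7*t - 3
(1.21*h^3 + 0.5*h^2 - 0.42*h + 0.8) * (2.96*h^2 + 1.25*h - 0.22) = 3.5816*h^5 + 2.9925*h^4 - 0.8844*h^3 + 1.733*h^2 + 1.0924*h - 0.176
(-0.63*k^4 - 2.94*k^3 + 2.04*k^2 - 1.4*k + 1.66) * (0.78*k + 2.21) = -0.4914*k^5 - 3.6855*k^4 - 4.9062*k^3 + 3.4164*k^2 - 1.7992*k + 3.6686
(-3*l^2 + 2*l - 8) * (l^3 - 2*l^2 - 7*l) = -3*l^5 + 8*l^4 + 9*l^3 + 2*l^2 + 56*l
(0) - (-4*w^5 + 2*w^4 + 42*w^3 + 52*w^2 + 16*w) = 4*w^5 - 2*w^4 - 42*w^3 - 52*w^2 - 16*w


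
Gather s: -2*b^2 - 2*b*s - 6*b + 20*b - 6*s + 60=-2*b^2 + 14*b + s*(-2*b - 6) + 60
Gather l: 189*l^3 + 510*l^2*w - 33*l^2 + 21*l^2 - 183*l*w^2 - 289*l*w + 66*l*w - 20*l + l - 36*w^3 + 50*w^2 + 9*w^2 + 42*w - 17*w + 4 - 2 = 189*l^3 + l^2*(510*w - 12) + l*(-183*w^2 - 223*w - 19) - 36*w^3 + 59*w^2 + 25*w + 2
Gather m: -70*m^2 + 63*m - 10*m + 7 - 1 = -70*m^2 + 53*m + 6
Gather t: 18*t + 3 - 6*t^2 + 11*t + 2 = -6*t^2 + 29*t + 5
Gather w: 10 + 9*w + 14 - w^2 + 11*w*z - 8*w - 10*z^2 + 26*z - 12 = -w^2 + w*(11*z + 1) - 10*z^2 + 26*z + 12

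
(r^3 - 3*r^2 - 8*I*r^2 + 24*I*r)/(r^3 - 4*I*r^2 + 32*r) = (r - 3)/(r + 4*I)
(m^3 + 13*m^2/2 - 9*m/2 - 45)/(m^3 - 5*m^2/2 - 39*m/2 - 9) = (2*m^2 + 7*m - 30)/(2*m^2 - 11*m - 6)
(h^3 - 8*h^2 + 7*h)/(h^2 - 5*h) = (h^2 - 8*h + 7)/(h - 5)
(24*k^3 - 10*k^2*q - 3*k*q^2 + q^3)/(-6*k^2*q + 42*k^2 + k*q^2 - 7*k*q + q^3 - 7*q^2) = (-4*k + q)/(q - 7)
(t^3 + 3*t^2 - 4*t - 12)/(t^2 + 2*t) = t + 1 - 6/t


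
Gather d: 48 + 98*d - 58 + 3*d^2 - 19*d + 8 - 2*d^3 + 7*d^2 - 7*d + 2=-2*d^3 + 10*d^2 + 72*d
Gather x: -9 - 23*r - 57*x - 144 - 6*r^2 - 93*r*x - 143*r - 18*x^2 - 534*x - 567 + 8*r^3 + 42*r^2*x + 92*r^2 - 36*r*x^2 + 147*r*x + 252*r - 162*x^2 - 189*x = 8*r^3 + 86*r^2 + 86*r + x^2*(-36*r - 180) + x*(42*r^2 + 54*r - 780) - 720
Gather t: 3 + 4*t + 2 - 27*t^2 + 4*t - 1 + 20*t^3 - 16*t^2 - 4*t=20*t^3 - 43*t^2 + 4*t + 4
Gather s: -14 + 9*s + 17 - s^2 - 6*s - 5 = -s^2 + 3*s - 2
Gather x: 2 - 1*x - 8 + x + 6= 0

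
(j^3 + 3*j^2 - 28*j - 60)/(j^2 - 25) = (j^2 + 8*j + 12)/(j + 5)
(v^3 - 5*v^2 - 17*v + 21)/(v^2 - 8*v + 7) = v + 3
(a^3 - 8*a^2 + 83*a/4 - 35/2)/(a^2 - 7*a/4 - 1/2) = (4*a^2 - 24*a + 35)/(4*a + 1)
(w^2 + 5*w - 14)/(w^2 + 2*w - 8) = (w + 7)/(w + 4)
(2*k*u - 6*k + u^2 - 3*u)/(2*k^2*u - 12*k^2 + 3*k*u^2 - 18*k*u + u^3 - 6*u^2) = (u - 3)/(k*u - 6*k + u^2 - 6*u)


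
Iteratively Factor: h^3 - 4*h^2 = (h - 4)*(h^2) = h*(h - 4)*(h)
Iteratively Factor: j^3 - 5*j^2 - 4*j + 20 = (j + 2)*(j^2 - 7*j + 10) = (j - 5)*(j + 2)*(j - 2)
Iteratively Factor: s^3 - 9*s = (s - 3)*(s^2 + 3*s) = (s - 3)*(s + 3)*(s)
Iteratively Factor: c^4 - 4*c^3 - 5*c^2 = (c)*(c^3 - 4*c^2 - 5*c) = c*(c + 1)*(c^2 - 5*c) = c^2*(c + 1)*(c - 5)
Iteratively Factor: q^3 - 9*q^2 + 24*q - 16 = (q - 4)*(q^2 - 5*q + 4) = (q - 4)^2*(q - 1)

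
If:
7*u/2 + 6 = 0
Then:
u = -12/7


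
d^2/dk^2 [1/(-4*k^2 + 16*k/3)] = 3*(3*k*(3*k - 4) - 4*(3*k - 2)^2)/(2*k^3*(3*k - 4)^3)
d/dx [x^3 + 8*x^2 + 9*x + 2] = 3*x^2 + 16*x + 9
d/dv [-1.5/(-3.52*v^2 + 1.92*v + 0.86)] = (2.88 - 10.56*v)/(-3.52*v^2 + 1.92*v + 0.86)^2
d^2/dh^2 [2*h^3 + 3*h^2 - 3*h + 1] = 12*h + 6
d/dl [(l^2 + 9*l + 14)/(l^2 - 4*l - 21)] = (-13*l^2 - 70*l - 133)/(l^4 - 8*l^3 - 26*l^2 + 168*l + 441)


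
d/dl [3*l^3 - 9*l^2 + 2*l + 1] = 9*l^2 - 18*l + 2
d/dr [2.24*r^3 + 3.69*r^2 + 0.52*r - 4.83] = 6.72*r^2 + 7.38*r + 0.52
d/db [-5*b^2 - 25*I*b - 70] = -10*b - 25*I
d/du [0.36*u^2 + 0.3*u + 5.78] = 0.72*u + 0.3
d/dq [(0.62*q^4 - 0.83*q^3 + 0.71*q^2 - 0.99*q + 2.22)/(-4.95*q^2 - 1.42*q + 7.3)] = (-6.138*q^5 + 1.4673*q^4 + 20.4612*q^3 - 24.0857*q^2 + 32.344*q - 4.0746)/(24.5025*q^4 + 14.058*q^3 - 70.2536*q^2 - 20.732*q + 53.29)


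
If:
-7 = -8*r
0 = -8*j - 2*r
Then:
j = -7/32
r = 7/8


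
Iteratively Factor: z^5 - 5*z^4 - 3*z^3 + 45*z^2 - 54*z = (z)*(z^4 - 5*z^3 - 3*z^2 + 45*z - 54) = z*(z - 3)*(z^3 - 2*z^2 - 9*z + 18) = z*(z - 3)*(z + 3)*(z^2 - 5*z + 6) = z*(z - 3)^2*(z + 3)*(z - 2)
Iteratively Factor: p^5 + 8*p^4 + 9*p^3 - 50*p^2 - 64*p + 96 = (p - 2)*(p^4 + 10*p^3 + 29*p^2 + 8*p - 48) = (p - 2)*(p - 1)*(p^3 + 11*p^2 + 40*p + 48) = (p - 2)*(p - 1)*(p + 3)*(p^2 + 8*p + 16) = (p - 2)*(p - 1)*(p + 3)*(p + 4)*(p + 4)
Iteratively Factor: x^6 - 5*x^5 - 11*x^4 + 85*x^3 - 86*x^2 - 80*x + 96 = (x - 3)*(x^5 - 2*x^4 - 17*x^3 + 34*x^2 + 16*x - 32) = (x - 3)*(x - 1)*(x^4 - x^3 - 18*x^2 + 16*x + 32) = (x - 3)*(x - 1)*(x + 1)*(x^3 - 2*x^2 - 16*x + 32) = (x - 3)*(x - 1)*(x + 1)*(x + 4)*(x^2 - 6*x + 8) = (x - 4)*(x - 3)*(x - 1)*(x + 1)*(x + 4)*(x - 2)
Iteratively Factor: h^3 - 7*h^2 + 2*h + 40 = (h + 2)*(h^2 - 9*h + 20) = (h - 4)*(h + 2)*(h - 5)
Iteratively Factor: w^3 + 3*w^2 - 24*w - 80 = (w + 4)*(w^2 - w - 20) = (w + 4)^2*(w - 5)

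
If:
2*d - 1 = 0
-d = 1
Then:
No Solution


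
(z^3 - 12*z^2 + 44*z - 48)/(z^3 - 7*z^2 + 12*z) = (z^2 - 8*z + 12)/(z*(z - 3))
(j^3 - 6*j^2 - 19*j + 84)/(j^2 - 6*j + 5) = (j^3 - 6*j^2 - 19*j + 84)/(j^2 - 6*j + 5)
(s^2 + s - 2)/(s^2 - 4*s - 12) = (s - 1)/(s - 6)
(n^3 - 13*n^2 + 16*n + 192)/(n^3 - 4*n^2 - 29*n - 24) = (n - 8)/(n + 1)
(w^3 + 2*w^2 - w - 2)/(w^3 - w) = (w + 2)/w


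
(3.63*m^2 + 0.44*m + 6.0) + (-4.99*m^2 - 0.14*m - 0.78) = -1.36*m^2 + 0.3*m + 5.22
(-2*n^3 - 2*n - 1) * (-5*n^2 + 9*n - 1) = 10*n^5 - 18*n^4 + 12*n^3 - 13*n^2 - 7*n + 1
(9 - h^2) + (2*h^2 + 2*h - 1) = h^2 + 2*h + 8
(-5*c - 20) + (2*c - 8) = -3*c - 28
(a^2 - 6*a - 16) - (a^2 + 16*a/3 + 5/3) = -34*a/3 - 53/3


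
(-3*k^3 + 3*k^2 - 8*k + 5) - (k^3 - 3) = -4*k^3 + 3*k^2 - 8*k + 8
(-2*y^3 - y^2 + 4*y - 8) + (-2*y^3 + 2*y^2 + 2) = -4*y^3 + y^2 + 4*y - 6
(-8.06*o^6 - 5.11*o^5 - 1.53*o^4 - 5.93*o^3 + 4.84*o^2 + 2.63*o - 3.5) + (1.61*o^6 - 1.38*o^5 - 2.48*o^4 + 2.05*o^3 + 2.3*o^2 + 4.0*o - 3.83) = -6.45*o^6 - 6.49*o^5 - 4.01*o^4 - 3.88*o^3 + 7.14*o^2 + 6.63*o - 7.33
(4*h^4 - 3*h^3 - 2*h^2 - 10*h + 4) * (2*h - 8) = 8*h^5 - 38*h^4 + 20*h^3 - 4*h^2 + 88*h - 32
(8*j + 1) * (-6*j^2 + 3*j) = -48*j^3 + 18*j^2 + 3*j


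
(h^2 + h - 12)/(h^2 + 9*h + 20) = (h - 3)/(h + 5)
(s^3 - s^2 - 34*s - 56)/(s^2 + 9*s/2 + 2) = 2*(s^2 - 5*s - 14)/(2*s + 1)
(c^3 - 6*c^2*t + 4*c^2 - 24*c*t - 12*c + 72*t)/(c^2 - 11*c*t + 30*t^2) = (-c^2 - 4*c + 12)/(-c + 5*t)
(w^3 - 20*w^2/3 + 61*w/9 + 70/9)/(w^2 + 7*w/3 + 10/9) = (3*w^2 - 22*w + 35)/(3*w + 5)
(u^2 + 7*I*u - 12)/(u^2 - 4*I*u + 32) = (u + 3*I)/(u - 8*I)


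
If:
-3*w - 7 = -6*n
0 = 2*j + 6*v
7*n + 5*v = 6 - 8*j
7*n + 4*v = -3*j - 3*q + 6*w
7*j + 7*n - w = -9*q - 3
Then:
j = -205/169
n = 991/507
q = -86/117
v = 205/507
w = 799/507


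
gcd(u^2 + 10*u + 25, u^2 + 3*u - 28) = 1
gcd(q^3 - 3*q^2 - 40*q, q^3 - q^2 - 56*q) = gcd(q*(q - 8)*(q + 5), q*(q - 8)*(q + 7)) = q^2 - 8*q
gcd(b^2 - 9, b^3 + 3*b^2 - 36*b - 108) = b + 3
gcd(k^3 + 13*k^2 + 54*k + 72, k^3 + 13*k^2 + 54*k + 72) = k^3 + 13*k^2 + 54*k + 72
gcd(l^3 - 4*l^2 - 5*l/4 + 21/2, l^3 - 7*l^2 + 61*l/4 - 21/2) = l^2 - 11*l/2 + 7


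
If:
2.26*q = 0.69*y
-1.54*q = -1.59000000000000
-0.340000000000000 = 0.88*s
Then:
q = 1.03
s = -0.39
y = 3.38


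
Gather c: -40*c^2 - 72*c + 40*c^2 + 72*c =0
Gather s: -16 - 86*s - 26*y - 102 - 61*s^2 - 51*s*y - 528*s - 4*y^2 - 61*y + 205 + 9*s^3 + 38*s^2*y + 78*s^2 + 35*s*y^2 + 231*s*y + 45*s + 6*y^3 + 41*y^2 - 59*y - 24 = 9*s^3 + s^2*(38*y + 17) + s*(35*y^2 + 180*y - 569) + 6*y^3 + 37*y^2 - 146*y + 63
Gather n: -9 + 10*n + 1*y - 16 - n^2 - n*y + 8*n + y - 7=-n^2 + n*(18 - y) + 2*y - 32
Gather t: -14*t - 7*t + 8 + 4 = 12 - 21*t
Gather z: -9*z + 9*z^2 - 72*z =9*z^2 - 81*z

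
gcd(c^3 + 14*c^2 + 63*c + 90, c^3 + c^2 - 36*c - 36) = c + 6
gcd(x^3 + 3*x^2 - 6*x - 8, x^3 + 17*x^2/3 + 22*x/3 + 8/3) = x^2 + 5*x + 4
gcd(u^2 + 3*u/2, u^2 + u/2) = u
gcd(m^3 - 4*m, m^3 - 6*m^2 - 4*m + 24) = m^2 - 4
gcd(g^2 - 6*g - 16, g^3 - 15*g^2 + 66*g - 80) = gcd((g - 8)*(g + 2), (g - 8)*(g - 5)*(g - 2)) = g - 8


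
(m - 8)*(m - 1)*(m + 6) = m^3 - 3*m^2 - 46*m + 48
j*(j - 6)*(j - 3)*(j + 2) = j^4 - 7*j^3 + 36*j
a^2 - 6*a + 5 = (a - 5)*(a - 1)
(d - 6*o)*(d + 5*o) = d^2 - d*o - 30*o^2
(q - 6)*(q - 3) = q^2 - 9*q + 18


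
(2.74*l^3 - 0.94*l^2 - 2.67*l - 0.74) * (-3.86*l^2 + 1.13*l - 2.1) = -10.5764*l^5 + 6.7246*l^4 + 3.49*l^3 + 1.8133*l^2 + 4.7708*l + 1.554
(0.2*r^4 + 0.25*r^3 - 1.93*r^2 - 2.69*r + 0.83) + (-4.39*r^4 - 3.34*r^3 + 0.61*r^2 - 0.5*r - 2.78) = -4.19*r^4 - 3.09*r^3 - 1.32*r^2 - 3.19*r - 1.95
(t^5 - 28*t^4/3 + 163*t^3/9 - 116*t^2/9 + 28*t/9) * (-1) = -t^5 + 28*t^4/3 - 163*t^3/9 + 116*t^2/9 - 28*t/9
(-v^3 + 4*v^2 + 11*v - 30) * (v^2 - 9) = -v^5 + 4*v^4 + 20*v^3 - 66*v^2 - 99*v + 270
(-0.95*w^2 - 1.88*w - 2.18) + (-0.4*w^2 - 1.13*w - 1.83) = -1.35*w^2 - 3.01*w - 4.01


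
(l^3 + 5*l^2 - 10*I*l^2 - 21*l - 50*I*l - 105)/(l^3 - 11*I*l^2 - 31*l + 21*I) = (l + 5)/(l - I)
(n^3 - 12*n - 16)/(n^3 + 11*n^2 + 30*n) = (n^3 - 12*n - 16)/(n*(n^2 + 11*n + 30))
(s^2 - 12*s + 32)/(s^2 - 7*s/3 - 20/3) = 3*(s - 8)/(3*s + 5)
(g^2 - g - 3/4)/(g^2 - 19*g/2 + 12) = (g + 1/2)/(g - 8)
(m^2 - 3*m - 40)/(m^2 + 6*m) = (m^2 - 3*m - 40)/(m*(m + 6))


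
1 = 1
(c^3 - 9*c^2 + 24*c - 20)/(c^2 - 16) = (c^3 - 9*c^2 + 24*c - 20)/(c^2 - 16)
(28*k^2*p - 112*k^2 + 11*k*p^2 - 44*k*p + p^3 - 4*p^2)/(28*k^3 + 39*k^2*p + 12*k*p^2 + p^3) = (p - 4)/(k + p)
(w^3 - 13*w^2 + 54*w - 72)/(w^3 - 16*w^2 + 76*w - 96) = (w^2 - 7*w + 12)/(w^2 - 10*w + 16)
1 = 1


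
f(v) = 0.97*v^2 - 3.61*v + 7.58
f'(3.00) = 2.21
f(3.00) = 5.48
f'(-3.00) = -9.43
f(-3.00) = 27.14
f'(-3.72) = -10.83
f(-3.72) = 34.43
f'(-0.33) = -4.25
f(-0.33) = 8.88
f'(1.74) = -0.23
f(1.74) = 4.24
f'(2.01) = 0.29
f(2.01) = 4.24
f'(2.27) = 0.79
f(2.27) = 4.38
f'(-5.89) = -15.04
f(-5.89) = 62.49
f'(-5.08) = -13.47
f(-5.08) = 50.95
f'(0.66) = -2.33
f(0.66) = 5.62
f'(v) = 1.94*v - 3.61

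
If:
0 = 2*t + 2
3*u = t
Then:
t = -1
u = -1/3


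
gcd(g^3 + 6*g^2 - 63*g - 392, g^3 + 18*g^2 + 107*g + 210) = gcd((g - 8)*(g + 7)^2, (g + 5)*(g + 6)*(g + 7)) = g + 7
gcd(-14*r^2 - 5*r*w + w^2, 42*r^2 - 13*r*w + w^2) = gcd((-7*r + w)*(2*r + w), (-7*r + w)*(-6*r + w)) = 7*r - w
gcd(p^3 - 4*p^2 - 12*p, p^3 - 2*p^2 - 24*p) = p^2 - 6*p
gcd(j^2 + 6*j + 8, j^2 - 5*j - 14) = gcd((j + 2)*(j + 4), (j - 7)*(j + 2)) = j + 2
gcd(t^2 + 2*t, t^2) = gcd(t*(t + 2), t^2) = t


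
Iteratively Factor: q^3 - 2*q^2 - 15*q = (q - 5)*(q^2 + 3*q) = q*(q - 5)*(q + 3)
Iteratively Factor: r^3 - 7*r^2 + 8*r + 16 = (r + 1)*(r^2 - 8*r + 16) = (r - 4)*(r + 1)*(r - 4)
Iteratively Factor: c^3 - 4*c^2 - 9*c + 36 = (c + 3)*(c^2 - 7*c + 12) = (c - 4)*(c + 3)*(c - 3)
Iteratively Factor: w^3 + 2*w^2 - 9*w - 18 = (w - 3)*(w^2 + 5*w + 6) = (w - 3)*(w + 2)*(w + 3)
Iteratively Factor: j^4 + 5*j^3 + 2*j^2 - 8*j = (j - 1)*(j^3 + 6*j^2 + 8*j) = j*(j - 1)*(j^2 + 6*j + 8) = j*(j - 1)*(j + 2)*(j + 4)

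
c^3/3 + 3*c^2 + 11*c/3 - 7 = (c/3 + 1)*(c - 1)*(c + 7)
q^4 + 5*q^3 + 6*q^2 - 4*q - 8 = (q - 1)*(q + 2)^3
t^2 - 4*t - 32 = (t - 8)*(t + 4)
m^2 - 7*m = m*(m - 7)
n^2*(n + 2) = n^3 + 2*n^2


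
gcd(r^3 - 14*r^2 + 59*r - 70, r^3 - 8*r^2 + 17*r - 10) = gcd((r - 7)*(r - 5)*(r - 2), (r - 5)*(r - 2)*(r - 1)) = r^2 - 7*r + 10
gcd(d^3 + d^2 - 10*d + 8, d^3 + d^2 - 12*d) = d + 4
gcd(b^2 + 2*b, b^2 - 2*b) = b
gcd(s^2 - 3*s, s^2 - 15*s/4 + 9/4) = s - 3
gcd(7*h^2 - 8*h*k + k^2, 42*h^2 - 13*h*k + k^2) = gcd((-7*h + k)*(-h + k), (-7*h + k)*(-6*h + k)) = 7*h - k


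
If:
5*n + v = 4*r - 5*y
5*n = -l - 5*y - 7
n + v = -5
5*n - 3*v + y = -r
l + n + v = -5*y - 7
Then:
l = 77/9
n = -1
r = -44/9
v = -4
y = -19/9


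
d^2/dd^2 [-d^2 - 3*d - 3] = -2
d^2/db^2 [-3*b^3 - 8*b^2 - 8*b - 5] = -18*b - 16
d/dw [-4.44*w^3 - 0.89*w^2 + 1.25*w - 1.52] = -13.32*w^2 - 1.78*w + 1.25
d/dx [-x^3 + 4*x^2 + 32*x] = -3*x^2 + 8*x + 32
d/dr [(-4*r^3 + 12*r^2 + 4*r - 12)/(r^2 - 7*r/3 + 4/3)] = 12*(-3*r^2 + 8*r - 17)/(9*r^2 - 24*r + 16)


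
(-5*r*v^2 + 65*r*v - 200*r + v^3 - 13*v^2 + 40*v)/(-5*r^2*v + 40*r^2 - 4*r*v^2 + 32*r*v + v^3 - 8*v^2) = (v - 5)/(r + v)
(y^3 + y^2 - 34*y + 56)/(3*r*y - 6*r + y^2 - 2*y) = (y^2 + 3*y - 28)/(3*r + y)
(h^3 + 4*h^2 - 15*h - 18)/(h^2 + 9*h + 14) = (h^3 + 4*h^2 - 15*h - 18)/(h^2 + 9*h + 14)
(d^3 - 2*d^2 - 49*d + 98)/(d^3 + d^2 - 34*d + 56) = (d - 7)/(d - 4)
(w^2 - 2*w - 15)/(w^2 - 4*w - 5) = (w + 3)/(w + 1)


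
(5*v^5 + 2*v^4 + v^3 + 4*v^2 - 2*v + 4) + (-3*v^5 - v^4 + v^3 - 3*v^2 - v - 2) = 2*v^5 + v^4 + 2*v^3 + v^2 - 3*v + 2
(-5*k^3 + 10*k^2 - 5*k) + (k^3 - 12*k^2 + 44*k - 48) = -4*k^3 - 2*k^2 + 39*k - 48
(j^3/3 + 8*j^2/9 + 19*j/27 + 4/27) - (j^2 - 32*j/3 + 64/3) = j^3/3 - j^2/9 + 307*j/27 - 572/27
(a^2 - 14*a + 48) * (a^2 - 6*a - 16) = a^4 - 20*a^3 + 116*a^2 - 64*a - 768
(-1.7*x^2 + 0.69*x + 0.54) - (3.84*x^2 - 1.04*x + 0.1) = -5.54*x^2 + 1.73*x + 0.44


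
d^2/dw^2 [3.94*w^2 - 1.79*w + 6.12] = 7.88000000000000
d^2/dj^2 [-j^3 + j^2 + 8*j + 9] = 2 - 6*j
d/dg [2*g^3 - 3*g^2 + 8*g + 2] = 6*g^2 - 6*g + 8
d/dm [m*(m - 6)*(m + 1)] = 3*m^2 - 10*m - 6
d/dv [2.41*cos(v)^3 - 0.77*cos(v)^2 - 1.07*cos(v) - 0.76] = (-7.23*cos(v)^2 + 1.54*cos(v) + 1.07)*sin(v)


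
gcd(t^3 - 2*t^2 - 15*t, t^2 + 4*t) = t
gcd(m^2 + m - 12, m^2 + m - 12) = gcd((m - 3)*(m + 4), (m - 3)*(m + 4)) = m^2 + m - 12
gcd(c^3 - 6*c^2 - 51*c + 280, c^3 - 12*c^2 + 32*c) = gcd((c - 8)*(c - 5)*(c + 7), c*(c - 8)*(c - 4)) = c - 8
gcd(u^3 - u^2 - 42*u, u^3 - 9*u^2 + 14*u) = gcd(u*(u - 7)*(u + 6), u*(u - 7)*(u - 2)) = u^2 - 7*u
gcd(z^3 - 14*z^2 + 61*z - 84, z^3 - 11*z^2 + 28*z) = z^2 - 11*z + 28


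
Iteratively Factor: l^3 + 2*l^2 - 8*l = (l - 2)*(l^2 + 4*l) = (l - 2)*(l + 4)*(l)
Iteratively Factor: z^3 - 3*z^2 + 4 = (z + 1)*(z^2 - 4*z + 4) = (z - 2)*(z + 1)*(z - 2)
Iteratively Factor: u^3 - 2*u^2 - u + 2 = (u + 1)*(u^2 - 3*u + 2) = (u - 2)*(u + 1)*(u - 1)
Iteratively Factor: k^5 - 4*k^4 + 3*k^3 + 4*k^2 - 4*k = (k)*(k^4 - 4*k^3 + 3*k^2 + 4*k - 4) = k*(k - 2)*(k^3 - 2*k^2 - k + 2) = k*(k - 2)^2*(k^2 - 1) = k*(k - 2)^2*(k + 1)*(k - 1)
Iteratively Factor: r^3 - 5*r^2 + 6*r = (r)*(r^2 - 5*r + 6) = r*(r - 3)*(r - 2)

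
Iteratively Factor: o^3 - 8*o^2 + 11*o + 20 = (o + 1)*(o^2 - 9*o + 20) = (o - 4)*(o + 1)*(o - 5)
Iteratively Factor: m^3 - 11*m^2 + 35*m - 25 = (m - 1)*(m^2 - 10*m + 25) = (m - 5)*(m - 1)*(m - 5)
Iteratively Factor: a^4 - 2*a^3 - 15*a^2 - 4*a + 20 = (a + 2)*(a^3 - 4*a^2 - 7*a + 10) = (a - 1)*(a + 2)*(a^2 - 3*a - 10) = (a - 1)*(a + 2)^2*(a - 5)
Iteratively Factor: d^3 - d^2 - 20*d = (d + 4)*(d^2 - 5*d) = (d - 5)*(d + 4)*(d)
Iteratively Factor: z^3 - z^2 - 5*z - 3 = (z + 1)*(z^2 - 2*z - 3) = (z + 1)^2*(z - 3)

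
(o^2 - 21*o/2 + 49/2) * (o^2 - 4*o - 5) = o^4 - 29*o^3/2 + 123*o^2/2 - 91*o/2 - 245/2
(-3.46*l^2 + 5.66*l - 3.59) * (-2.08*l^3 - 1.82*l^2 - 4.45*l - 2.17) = 7.1968*l^5 - 5.4756*l^4 + 12.563*l^3 - 11.145*l^2 + 3.6933*l + 7.7903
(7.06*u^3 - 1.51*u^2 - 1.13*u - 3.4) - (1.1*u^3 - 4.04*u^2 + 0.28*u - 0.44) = 5.96*u^3 + 2.53*u^2 - 1.41*u - 2.96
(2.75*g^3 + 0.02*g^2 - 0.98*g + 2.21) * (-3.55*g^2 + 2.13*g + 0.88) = -9.7625*g^5 + 5.7865*g^4 + 5.9416*g^3 - 9.9153*g^2 + 3.8449*g + 1.9448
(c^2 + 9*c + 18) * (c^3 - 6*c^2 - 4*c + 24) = c^5 + 3*c^4 - 40*c^3 - 120*c^2 + 144*c + 432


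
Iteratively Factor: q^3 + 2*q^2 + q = (q + 1)*(q^2 + q) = (q + 1)^2*(q)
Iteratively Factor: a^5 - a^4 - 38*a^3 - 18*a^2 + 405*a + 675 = (a + 3)*(a^4 - 4*a^3 - 26*a^2 + 60*a + 225) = (a + 3)^2*(a^3 - 7*a^2 - 5*a + 75) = (a + 3)^3*(a^2 - 10*a + 25) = (a - 5)*(a + 3)^3*(a - 5)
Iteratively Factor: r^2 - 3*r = (r - 3)*(r)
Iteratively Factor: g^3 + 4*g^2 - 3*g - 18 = (g + 3)*(g^2 + g - 6) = (g + 3)^2*(g - 2)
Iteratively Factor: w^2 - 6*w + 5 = (w - 5)*(w - 1)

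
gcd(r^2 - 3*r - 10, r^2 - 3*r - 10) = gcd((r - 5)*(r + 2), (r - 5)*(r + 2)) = r^2 - 3*r - 10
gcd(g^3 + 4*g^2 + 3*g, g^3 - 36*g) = g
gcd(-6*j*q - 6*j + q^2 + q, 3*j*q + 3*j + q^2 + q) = q + 1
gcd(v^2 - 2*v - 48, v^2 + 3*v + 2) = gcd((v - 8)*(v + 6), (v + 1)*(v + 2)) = 1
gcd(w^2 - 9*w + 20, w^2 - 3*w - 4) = w - 4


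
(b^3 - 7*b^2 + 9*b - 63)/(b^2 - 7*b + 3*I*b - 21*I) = b - 3*I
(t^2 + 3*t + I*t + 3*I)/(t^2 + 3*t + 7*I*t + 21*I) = (t + I)/(t + 7*I)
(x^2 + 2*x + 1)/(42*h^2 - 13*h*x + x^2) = (x^2 + 2*x + 1)/(42*h^2 - 13*h*x + x^2)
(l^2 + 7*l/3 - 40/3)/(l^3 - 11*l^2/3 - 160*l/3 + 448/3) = (l + 5)/(l^2 - l - 56)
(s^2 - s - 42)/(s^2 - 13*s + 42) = (s + 6)/(s - 6)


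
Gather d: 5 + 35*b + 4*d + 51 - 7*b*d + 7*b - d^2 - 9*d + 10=42*b - d^2 + d*(-7*b - 5) + 66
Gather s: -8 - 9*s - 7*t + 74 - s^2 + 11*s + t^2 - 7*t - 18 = -s^2 + 2*s + t^2 - 14*t + 48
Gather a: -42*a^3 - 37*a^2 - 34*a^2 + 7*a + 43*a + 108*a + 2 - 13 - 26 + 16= -42*a^3 - 71*a^2 + 158*a - 21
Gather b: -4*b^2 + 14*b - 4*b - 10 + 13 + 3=-4*b^2 + 10*b + 6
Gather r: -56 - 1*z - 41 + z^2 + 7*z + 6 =z^2 + 6*z - 91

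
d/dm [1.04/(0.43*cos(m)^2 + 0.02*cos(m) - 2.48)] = (0.8944*cos(m) + 0.0208)*sin(m)/(0.43*cos(m)^2 + 0.02*cos(m) - 2.48)^2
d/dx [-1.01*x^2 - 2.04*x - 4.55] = -2.02*x - 2.04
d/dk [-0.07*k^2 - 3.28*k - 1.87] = -0.14*k - 3.28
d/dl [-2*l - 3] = -2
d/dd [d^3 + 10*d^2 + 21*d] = 3*d^2 + 20*d + 21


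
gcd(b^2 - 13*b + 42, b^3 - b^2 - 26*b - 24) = b - 6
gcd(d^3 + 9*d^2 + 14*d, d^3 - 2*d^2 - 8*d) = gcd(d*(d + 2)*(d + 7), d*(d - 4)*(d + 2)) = d^2 + 2*d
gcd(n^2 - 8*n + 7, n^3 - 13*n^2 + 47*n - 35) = n^2 - 8*n + 7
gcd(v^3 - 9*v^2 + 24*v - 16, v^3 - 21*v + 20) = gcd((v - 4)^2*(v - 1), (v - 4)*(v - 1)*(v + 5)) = v^2 - 5*v + 4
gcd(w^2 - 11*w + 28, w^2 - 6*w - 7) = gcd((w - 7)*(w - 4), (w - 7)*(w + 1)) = w - 7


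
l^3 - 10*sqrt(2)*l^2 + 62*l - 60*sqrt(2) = (l - 5*sqrt(2))*(l - 3*sqrt(2))*(l - 2*sqrt(2))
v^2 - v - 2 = (v - 2)*(v + 1)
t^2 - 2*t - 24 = (t - 6)*(t + 4)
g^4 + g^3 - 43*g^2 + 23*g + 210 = (g - 5)*(g - 3)*(g + 2)*(g + 7)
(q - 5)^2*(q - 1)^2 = q^4 - 12*q^3 + 46*q^2 - 60*q + 25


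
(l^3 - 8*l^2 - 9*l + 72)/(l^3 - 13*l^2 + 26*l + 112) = (l^2 - 9)/(l^2 - 5*l - 14)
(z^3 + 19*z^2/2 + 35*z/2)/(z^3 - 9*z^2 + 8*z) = (2*z^2 + 19*z + 35)/(2*(z^2 - 9*z + 8))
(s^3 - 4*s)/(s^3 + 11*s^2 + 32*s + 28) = s*(s - 2)/(s^2 + 9*s + 14)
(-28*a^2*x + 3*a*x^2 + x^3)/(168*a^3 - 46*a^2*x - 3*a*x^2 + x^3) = x/(-6*a + x)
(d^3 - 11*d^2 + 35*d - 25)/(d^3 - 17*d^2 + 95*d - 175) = (d - 1)/(d - 7)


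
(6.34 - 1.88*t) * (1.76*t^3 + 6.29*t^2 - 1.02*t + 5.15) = -3.3088*t^4 - 0.666799999999999*t^3 + 41.7962*t^2 - 16.1488*t + 32.651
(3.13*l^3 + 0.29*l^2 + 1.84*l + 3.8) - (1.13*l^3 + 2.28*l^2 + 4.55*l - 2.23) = 2.0*l^3 - 1.99*l^2 - 2.71*l + 6.03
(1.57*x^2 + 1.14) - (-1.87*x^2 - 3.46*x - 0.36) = 3.44*x^2 + 3.46*x + 1.5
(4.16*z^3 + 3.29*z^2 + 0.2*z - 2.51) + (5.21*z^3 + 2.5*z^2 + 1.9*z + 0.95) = 9.37*z^3 + 5.79*z^2 + 2.1*z - 1.56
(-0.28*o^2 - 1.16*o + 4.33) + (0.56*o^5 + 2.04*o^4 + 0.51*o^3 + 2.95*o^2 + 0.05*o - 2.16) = 0.56*o^5 + 2.04*o^4 + 0.51*o^3 + 2.67*o^2 - 1.11*o + 2.17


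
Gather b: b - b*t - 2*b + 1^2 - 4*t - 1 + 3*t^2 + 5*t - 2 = b*(-t - 1) + 3*t^2 + t - 2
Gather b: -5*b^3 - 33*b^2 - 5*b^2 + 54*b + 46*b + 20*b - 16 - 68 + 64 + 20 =-5*b^3 - 38*b^2 + 120*b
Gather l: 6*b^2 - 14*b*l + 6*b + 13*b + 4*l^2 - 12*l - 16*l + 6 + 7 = 6*b^2 + 19*b + 4*l^2 + l*(-14*b - 28) + 13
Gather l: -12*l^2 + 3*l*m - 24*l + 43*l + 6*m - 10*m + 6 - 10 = -12*l^2 + l*(3*m + 19) - 4*m - 4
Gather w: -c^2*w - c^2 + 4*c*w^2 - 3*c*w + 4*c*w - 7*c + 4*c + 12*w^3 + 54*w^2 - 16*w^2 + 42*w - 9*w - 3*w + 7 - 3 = -c^2 - 3*c + 12*w^3 + w^2*(4*c + 38) + w*(-c^2 + c + 30) + 4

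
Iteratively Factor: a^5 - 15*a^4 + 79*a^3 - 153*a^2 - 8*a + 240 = (a - 5)*(a^4 - 10*a^3 + 29*a^2 - 8*a - 48) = (a - 5)*(a + 1)*(a^3 - 11*a^2 + 40*a - 48) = (a - 5)*(a - 4)*(a + 1)*(a^2 - 7*a + 12) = (a - 5)*(a - 4)*(a - 3)*(a + 1)*(a - 4)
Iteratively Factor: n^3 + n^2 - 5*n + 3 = (n + 3)*(n^2 - 2*n + 1) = (n - 1)*(n + 3)*(n - 1)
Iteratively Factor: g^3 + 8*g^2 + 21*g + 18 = (g + 3)*(g^2 + 5*g + 6) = (g + 2)*(g + 3)*(g + 3)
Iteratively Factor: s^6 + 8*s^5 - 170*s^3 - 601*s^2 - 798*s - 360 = (s - 5)*(s^5 + 13*s^4 + 65*s^3 + 155*s^2 + 174*s + 72) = (s - 5)*(s + 1)*(s^4 + 12*s^3 + 53*s^2 + 102*s + 72) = (s - 5)*(s + 1)*(s + 3)*(s^3 + 9*s^2 + 26*s + 24) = (s - 5)*(s + 1)*(s + 3)*(s + 4)*(s^2 + 5*s + 6) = (s - 5)*(s + 1)*(s + 3)^2*(s + 4)*(s + 2)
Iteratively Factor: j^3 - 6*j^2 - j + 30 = (j - 3)*(j^2 - 3*j - 10) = (j - 3)*(j + 2)*(j - 5)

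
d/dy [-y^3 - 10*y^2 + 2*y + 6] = -3*y^2 - 20*y + 2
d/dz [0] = 0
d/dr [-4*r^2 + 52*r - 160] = 52 - 8*r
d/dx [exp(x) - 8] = exp(x)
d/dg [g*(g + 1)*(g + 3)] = 3*g^2 + 8*g + 3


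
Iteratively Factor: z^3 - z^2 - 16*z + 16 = (z - 1)*(z^2 - 16) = (z - 1)*(z + 4)*(z - 4)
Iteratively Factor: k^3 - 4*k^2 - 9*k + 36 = (k - 4)*(k^2 - 9) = (k - 4)*(k + 3)*(k - 3)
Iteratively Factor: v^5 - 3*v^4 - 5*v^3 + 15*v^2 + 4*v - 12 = (v - 3)*(v^4 - 5*v^2 + 4) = (v - 3)*(v + 2)*(v^3 - 2*v^2 - v + 2) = (v - 3)*(v - 1)*(v + 2)*(v^2 - v - 2) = (v - 3)*(v - 1)*(v + 1)*(v + 2)*(v - 2)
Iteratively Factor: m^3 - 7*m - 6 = (m + 1)*(m^2 - m - 6) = (m - 3)*(m + 1)*(m + 2)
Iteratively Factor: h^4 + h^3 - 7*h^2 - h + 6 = (h + 1)*(h^3 - 7*h + 6) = (h + 1)*(h + 3)*(h^2 - 3*h + 2) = (h - 2)*(h + 1)*(h + 3)*(h - 1)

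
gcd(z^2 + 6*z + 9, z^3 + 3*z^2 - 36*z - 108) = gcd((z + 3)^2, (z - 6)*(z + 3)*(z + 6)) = z + 3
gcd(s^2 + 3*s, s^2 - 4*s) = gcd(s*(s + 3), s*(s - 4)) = s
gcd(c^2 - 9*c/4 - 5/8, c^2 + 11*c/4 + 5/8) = c + 1/4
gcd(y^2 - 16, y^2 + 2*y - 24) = y - 4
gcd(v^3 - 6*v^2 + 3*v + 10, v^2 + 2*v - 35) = v - 5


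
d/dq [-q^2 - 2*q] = -2*q - 2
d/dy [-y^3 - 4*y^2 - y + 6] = -3*y^2 - 8*y - 1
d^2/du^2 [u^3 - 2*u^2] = 6*u - 4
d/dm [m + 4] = 1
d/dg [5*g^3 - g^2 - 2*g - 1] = 15*g^2 - 2*g - 2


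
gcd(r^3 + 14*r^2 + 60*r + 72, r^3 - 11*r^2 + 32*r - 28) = 1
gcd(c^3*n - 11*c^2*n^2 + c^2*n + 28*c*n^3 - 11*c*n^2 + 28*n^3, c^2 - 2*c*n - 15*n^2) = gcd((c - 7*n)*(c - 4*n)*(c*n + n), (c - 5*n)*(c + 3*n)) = 1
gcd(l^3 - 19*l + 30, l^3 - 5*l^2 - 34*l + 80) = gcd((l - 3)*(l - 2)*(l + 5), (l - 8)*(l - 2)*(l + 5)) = l^2 + 3*l - 10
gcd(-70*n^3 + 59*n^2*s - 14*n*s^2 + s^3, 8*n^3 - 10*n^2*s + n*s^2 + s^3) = -2*n + s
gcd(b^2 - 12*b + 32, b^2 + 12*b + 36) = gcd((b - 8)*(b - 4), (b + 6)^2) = 1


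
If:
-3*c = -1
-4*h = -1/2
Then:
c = 1/3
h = 1/8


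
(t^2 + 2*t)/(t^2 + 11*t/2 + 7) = 2*t/(2*t + 7)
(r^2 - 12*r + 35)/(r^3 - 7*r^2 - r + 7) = (r - 5)/(r^2 - 1)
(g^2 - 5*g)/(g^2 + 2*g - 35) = g/(g + 7)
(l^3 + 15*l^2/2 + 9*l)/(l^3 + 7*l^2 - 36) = l*(2*l + 3)/(2*(l^2 + l - 6))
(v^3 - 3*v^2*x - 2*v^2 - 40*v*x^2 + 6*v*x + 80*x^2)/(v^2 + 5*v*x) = v - 8*x - 2 + 16*x/v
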